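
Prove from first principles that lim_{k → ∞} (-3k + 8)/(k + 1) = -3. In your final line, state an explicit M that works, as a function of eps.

M = 11/eps

Fix eps > 0. For k ≥ 1, |(-3k + 8)/(k + 1) + 3| = |11|/((k + 1)) = 11/((k + 1)).
Since k + 1 ≥ k for k ≥ 1, this is ≤ 11/(k) = 11/k.
So |(-3k + 8)/(k + 1) + 3| < eps whenever k > 11/eps.
Take M = 11/eps. If k > M then |(-3k + 8)/(k + 1) + 3| ≤ 11/k < eps.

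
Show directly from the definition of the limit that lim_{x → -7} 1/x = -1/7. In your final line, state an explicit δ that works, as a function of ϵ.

Let ϵ > 0. We seek δ > 0 such that 0 < |x + 7| < δ implies |1/x + 1/7| < ϵ.
|1/x + 1/7| = |-7 − x|/(7·|x|) = |x + 7|/(7|x|).
Restrict δ ≤ 7/2. Then |x + 7| < 7/2 gives |x| > 7/2, so 7|x| > 49/2.
Then |1/x + 1/7| < |x + 7|/(49/2), which is < ϵ when |x + 7| < (49/2)ϵ.
Take δ = min(7/2, (49/2)ϵ). Then 0 < |x + 7| < δ gives both |x + 7| < 7/2 and |x + 7| < (49/2)ϵ, so |1/x + 1/7| < ϵ.

δ = min(7/2, (49/2)ϵ)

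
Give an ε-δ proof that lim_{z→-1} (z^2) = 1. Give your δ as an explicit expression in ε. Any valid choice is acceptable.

δ = min(1, ε/3)

Let ε > 0. We seek δ > 0 with 0 < |z + 1| < δ ⇒ |z^2 − 1| < ε.
Factor: z^2 − 1 = (z + 1)(z - 1), so |z^2 − 1| = |z + 1|·|z - 1|.
Impose δ ≤ 1 so that |z| < 2; then |z - 1| ≤ 3.
Hence |z^2 − 1| ≤ 3|z + 1|, which is < ε once |z + 1| < ε/3.
Take δ = min(1, ε/3). If 0 < |z + 1| < δ then both bounds hold and |z^2 − 1| ≤ 3|z + 1| < 3·(ε/3) = ε.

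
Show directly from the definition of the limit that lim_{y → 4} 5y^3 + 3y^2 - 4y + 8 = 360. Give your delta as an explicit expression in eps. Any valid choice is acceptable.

delta = min(2, eps/406)

Fix eps > 0. We want delta > 0 such that 0 < |y − 4| < delta implies |(5y^3 + 3y^2 - 4y + 8) − 360| < eps.
(5y^3 + 3y^2 - 4y + 8) − 360 = 5y^3 + 3y^2 - 4y - 352 = (y − 4)(5y^2 + 23y + 88).
So |(5y^3 + 3y^2 - 4y + 8) − 360| = |y − 4|·|5y^2 + 23y + 88|.
Require delta ≤ 2. Then |y − 4| < 2 gives |y| < 6, and by the triangle inequality |5y^2 + 23y + 88| ≤ 5·6^2 + 23·6 + 88 = 406.
Hence |(5y^3 + 3y^2 - 4y + 8) − 360| ≤ 406|y − 4| < eps provided |y − 4| < eps/406.
Take delta = min(2, eps/406). Then 0 < |y − 4| < delta gives both |y − 4| < 2 and |y − 4| < eps/406, so |(5y^3 + 3y^2 - 4y + 8) − 360| < eps.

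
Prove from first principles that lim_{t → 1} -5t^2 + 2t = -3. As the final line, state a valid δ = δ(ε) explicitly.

Let ε > 0 be given. We want δ > 0 such that 0 < |t − 1| < δ implies |(-5t^2 + 2t) + 3| < ε.
(-5t^2 + 2t) + 3 = -5t^2 + 2t + 3 = (t − 1)(-5t - 3).
So |(-5t^2 + 2t) + 3| = |t − 1|·|-5t - 3|.
Require δ ≤ 2. Then |t − 1| < 2 gives |t| < 3, and by the triangle inequality |-5t - 3| ≤ 5·3 + 3 = 18.
Hence |(-5t^2 + 2t) + 3| ≤ 18|t − 1| < ε provided |t − 1| < ε/18.
Take δ = min(2, ε/18). Then 0 < |t − 1| < δ gives both |t − 1| < 2 and |t − 1| < ε/18, so |(-5t^2 + 2t) + 3| < ε.

δ = min(2, ε/18)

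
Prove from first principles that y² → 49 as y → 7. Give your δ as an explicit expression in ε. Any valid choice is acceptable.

Let ε > 0 be given. We seek δ > 0 with 0 < |y − 7| < δ ⇒ |y² − 49| < ε.
Factor: y² − 49 = (y − 7)(y + 7), so |y² − 49| = |y − 7|·|y + 7|.
Restrict δ ≤ 2. Then |y − 7| < 2 gives |y| < 9, so by the triangle inequality |y + 7| ≤ 9 + 7 = 16.
Hence |y² − 49| ≤ 16|y − 7|, which is < ε once |y − 7| < ε/16.
Take δ = min(2, ε/16). If 0 < |y − 7| < δ then both bounds hold and |y² − 49| ≤ 16|y − 7| < 16·(ε/16) = ε.

δ = min(2, ε/16)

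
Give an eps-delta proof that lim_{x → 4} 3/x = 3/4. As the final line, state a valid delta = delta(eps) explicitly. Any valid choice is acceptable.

delta = min(2, (8/3)eps)

Let eps > 0. We seek delta > 0 such that 0 < |x − 4| < delta implies |3/x − (3/4)| < eps.
|3/x − (3/4)| = 3·|4 − x|/(4·|x|) = 3|x − 4|/(4|x|).
Restrict delta ≤ 2. Then |x − 4| < 2 gives |x| > 2, so 4|x| > 8.
Then |3/x − (3/4)| < 3|x − 4|/8, which is < eps when |x − 4| < (8/3)eps.
Take delta = min(2, (8/3)eps). Then 0 < |x − 4| < delta gives both |x − 4| < 2 and |x − 4| < (8/3)eps, so |3/x − (3/4)| < eps.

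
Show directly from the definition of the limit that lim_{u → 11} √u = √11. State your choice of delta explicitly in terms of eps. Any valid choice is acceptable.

Let eps > 0. We want delta > 0 such that 0 < |u − 11| < delta implies |√u − √11| < eps.
Rationalise: √u − √11 = (u − 11)/(√u + √11), so |√u − √11| = |u − 11|/(√u + √11).
Restrict delta ≤ 11 so that |u − 11| < 11 forces u > 0, and then √u + √11 > √11.
Hence |√u − √11| < |u − 11|/√11, which is < eps once |u − 11| < √11·eps.
Take delta = min(11, √11·eps). If 0 < |u − 11| < delta then u > 0 and |√u − √11| < |u − 11|/√11 < eps.

delta = min(11, √11·eps)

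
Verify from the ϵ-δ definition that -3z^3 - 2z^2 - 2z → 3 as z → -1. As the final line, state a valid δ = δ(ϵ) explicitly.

Let ϵ > 0. We want δ > 0 such that 0 < |z + 1| < δ implies |(-3z^3 - 2z^2 - 2z) − 3| < ϵ.
(-3z^3 - 2z^2 - 2z) − 3 = -3z^3 - 2z^2 - 2z - 3 = (z + 1)(-3z^2 + z - 3).
So |(-3z^3 - 2z^2 - 2z) − 3| = |z + 1|·|-3z^2 + z - 3|.
Assume first that |z + 1| < 1, so |z| < 2. Then |-3z^2 + z - 3| ≤ 3·2^2 + 2 + 3 = 17.
Hence |(-3z^3 - 2z^2 - 2z) − 3| ≤ 17|z + 1| < ϵ provided |z + 1| < ϵ/17.
Take δ = min(1, ϵ/17). Then 0 < |z + 1| < δ gives both |z + 1| < 1 and |z + 1| < ϵ/17, so |(-3z^3 - 2z^2 - 2z) − 3| < ϵ.

δ = min(1, ϵ/17)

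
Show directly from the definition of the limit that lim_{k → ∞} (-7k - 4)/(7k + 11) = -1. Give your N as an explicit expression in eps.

Suppose eps > 0. For k ≥ 1, |(-7k - 4)/(7k + 11) + 1| = |49|/(7(7k + 11)) = 49/(7(7k + 11)).
Since 7k + 11 ≥ 7k for k ≥ 1, this is ≤ 49/(7·7k) = 1/k.
So |(-7k - 4)/(7k + 11) + 1| < eps whenever k > 1/eps.
Take N = 1/eps. If k > N then |(-7k - 4)/(7k + 11) + 1| ≤ 1/k < eps.

N = 1/eps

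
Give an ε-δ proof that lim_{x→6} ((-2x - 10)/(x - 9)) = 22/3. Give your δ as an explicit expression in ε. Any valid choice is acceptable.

Let ε > 0 be given. We want δ > 0 with 0 < |x − 6| < δ ⇒ |(-2x - 10)/(x - 9) − (22/3)| < ε.
Combining over a common denominator, (-2x - 10)/(x - 9) − (22/3) = [(-2x - 10)·(-3) − (-22)·(x - 9)] / [(-3)·(x - 9)] = 28(x − 6) / ((-3)(x - 9)).
So |(-2x - 10)/(x - 9) − (22/3)| = 28|x − 6| / (3·|x − 9|).
Restrict δ ≤ 3/2. Then |x − 6| < 3/2 gives |x − 9| = |(x − 6) + (-3)| ≥ 3 − 3/2 = 3/2.
Hence |(-2x - 10)/(x - 9) − (22/3)| < 28|x − 6|/(3·(3/2)) = (56/9)|x − 6|, which is < ε once |x − 6| < (9/56)ε.
Take δ = min(3/2, (9/56)ε). Then 0 < |x − 6| < δ forces both bounds, so |(-2x - 10)/(x - 9) − (22/3)| < ε.

δ = min(3/2, (9/56)ε)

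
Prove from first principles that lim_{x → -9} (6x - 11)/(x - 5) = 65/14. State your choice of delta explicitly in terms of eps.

delta = min(7, (98/19)eps)

Suppose eps > 0. We want delta > 0 with 0 < |x + 9| < delta ⇒ |(6x - 11)/(x - 5) − (65/14)| < eps.
Combining over a common denominator, (6x - 11)/(x - 5) − (65/14) = [(6x - 11)·(-14) − (-65)·(x - 5)] / [(-14)·(x - 5)] = -19(x + 9) / ((-14)(x - 5)).
So |(6x - 11)/(x - 5) − (65/14)| = 19|x + 9| / (14·|x − 5|).
Restrict delta ≤ 7. Then |x + 9| < 7 gives |x − 5| = |(x + 9) + (-14)| ≥ 14 − 7 = 7.
Hence |(6x - 11)/(x - 5) − (65/14)| < 19|x + 9|/(14·7) = (19/98)|x + 9|, which is < eps once |x + 9| < (98/19)eps.
Take delta = min(7, (98/19)eps). Then 0 < |x + 9| < delta forces both bounds, so |(6x - 11)/(x - 5) − (65/14)| < eps.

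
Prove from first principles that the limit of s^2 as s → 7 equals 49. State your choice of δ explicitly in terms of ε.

Let ε > 0. We seek δ > 0 with 0 < |s − 7| < δ ⇒ |s^2 − 49| < ε.
Factor: s^2 − 49 = (s − 7)(s + 7), so |s^2 − 49| = |s − 7|·|s + 7|.
Restrict δ ≤ 1. Then |s − 7| < 1 gives |s| < 8, so by the triangle inequality |s + 7| ≤ 8 + 7 = 15.
Hence |s^2 − 49| ≤ 15|s − 7|, which is < ε once |s − 7| < ε/15.
Take δ = min(1, ε/15). If 0 < |s − 7| < δ then both bounds hold and |s^2 − 49| ≤ 15|s − 7| < 15·(ε/15) = ε.

δ = min(1, ε/15)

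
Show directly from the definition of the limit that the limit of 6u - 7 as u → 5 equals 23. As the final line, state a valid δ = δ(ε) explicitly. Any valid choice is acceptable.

Let ε > 0. We need δ > 0 so that 0 < |u − 5| < δ implies |(6u - 7) − 23| < ε.
Since (6u - 7) − 23 = 6(u − 5), we have |(6u - 7) − 23| = 6|u − 5|.
Thus it suffices that |u − 5| < ε/6.
Take δ = ε/6. If 0 < |u − 5| < δ then |(6u - 7) − 23| = 6|u − 5| < 6·(ε/6) = ε.

δ = ε/6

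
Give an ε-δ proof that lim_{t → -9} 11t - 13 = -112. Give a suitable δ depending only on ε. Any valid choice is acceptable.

Suppose ε > 0. We need δ > 0 so that 0 < |t + 9| < δ implies |(11t - 13) + 112| < ε.
Since (11t - 13) + 112 = 11(t + 9), we have |(11t - 13) + 112| = 11|t + 9|.
So 11|t + 9| < ε exactly when |t + 9| < ε/11.
Take δ = ε/11. If 0 < |t + 9| < δ then |(11t - 13) + 112| = 11|t + 9| < 11·(ε/11) = ε.

δ = ε/11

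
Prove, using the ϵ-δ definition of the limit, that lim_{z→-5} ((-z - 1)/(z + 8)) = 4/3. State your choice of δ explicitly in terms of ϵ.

Fix ϵ > 0. We want δ > 0 with 0 < |z + 5| < δ ⇒ |(-z - 1)/(z + 8) − (4/3)| < ϵ.
Combining over a common denominator, (-z - 1)/(z + 8) − (4/3) = [(-z - 1)·3 − 4·(z + 8)] / [3·(z + 8)] = -7(z + 5) / (3(z + 8)).
So |(-z - 1)/(z + 8) − (4/3)| = 7|z + 5| / (3·|z + 8|).
Restrict δ ≤ 3/2. Then |z + 5| < 3/2 gives |z + 8| = |(z + 5) + 3| ≥ 3 − 3/2 = 3/2.
Hence |(-z - 1)/(z + 8) − (4/3)| < 7|z + 5|/(3·(3/2)) = (14/9)|z + 5|, which is < ϵ once |z + 5| < (9/14)ϵ.
Take δ = min(3/2, (9/14)ϵ). Then 0 < |z + 5| < δ forces both bounds, so |(-z - 1)/(z + 8) − (4/3)| < ϵ.

δ = min(3/2, (9/14)ϵ)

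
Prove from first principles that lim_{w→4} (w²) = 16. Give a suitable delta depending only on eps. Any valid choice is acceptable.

Fix eps > 0. We seek delta > 0 with 0 < |w − 4| < delta ⇒ |w² − 16| < eps.
Factor: w² − 16 = (w − 4)(w + 4), so |w² − 16| = |w − 4|·|w + 4|.
Restrict delta ≤ 1. Then |w − 4| < 1 gives |w| < 5, so by the triangle inequality |w + 4| ≤ 5 + 4 = 9.
Hence |w² − 16| ≤ 9|w − 4|, which is < eps once |w − 4| < eps/9.
Take delta = min(1, eps/9). If 0 < |w − 4| < delta then both bounds hold and |w² − 16| ≤ 9|w − 4| < 9·(eps/9) = eps.

delta = min(1, eps/9)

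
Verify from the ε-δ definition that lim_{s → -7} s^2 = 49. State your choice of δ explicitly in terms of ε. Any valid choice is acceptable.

Suppose ε > 0. We seek δ > 0 with 0 < |s + 7| < δ ⇒ |s^2 − 49| < ε.
Factor: s^2 − 49 = (s + 7)(s - 7), so |s^2 − 49| = |s + 7|·|s - 7|.
Restrict δ ≤ 1. Then |s + 7| < 1 gives |s| < 8, so by the triangle inequality |s - 7| ≤ 8 + 7 = 15.
Hence |s^2 − 49| ≤ 15|s + 7|, which is < ε once |s + 7| < ε/15.
Take δ = min(1, ε/15). If 0 < |s + 7| < δ then both bounds hold and |s^2 − 49| ≤ 15|s + 7| < 15·(ε/15) = ε.

δ = min(1, ε/15)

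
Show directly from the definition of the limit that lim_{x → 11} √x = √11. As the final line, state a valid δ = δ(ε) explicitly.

Let ε > 0. We want δ > 0 such that 0 < |x − 11| < δ implies |√x − √11| < ε.
Multiplying by the conjugate, |√x − √11| = |x − 11|/(√x + √11).
Restrict δ ≤ 11 so that |x − 11| < 11 forces x > 0, and then √x + √11 > √11.
Hence |√x − √11| < |x − 11|/√11, which is < ε once |x − 11| < √11·ε.
Take δ = min(11, √11·ε). If 0 < |x − 11| < δ then x > 0 and |√x − √11| < |x − 11|/√11 < ε.

δ = min(11, √11·ε)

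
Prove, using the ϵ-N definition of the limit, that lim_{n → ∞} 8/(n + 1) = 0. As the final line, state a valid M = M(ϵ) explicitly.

M = 8/ϵ

Let ϵ > 0 be given. For n ≥ 1, |8/(n + 1) − 0| = 8/(n + 1) ≤ 8/n.
We need 8/n < ϵ, i.e. n > 8/ϵ.
Take M = 8/ϵ. If n > M then |8/(n + 1)| ≤ 8/n < ϵ.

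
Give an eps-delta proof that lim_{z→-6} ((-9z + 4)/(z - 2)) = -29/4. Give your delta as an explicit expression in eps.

Fix eps > 0. We want delta > 0 with 0 < |z + 6| < delta ⇒ |(-9z + 4)/(z - 2) + 29/4| < eps.
Combining over a common denominator, (-9z + 4)/(z - 2) + 29/4 = [(-9z + 4)·(-8) − 58·(z - 2)] / [(-8)·(z - 2)] = 14(z + 6) / ((-8)(z - 2)).
So |(-9z + 4)/(z - 2) + 29/4| = 14|z + 6| / (8·|z − 2|).
Restrict delta ≤ 4. Then |z + 6| < 4 gives |z − 2| = |(z + 6) + (-8)| ≥ 8 − 4 = 4.
Hence |(-9z + 4)/(z - 2) + 29/4| < 14|z + 6|/(8·4) = (7/16)|z + 6|, which is < eps once |z + 6| < (16/7)eps.
Take delta = min(4, (16/7)eps). Then 0 < |z + 6| < delta forces both bounds, so |(-9z + 4)/(z - 2) + 29/4| < eps.

delta = min(4, (16/7)eps)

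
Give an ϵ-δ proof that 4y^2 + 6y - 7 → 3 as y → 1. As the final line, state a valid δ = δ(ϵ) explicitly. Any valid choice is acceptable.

δ = min(1, ϵ/18)

Fix ϵ > 0. We want δ > 0 such that 0 < |y − 1| < δ implies |(4y^2 + 6y - 7) − 3| < ϵ.
(4y^2 + 6y - 7) − 3 = 4y^2 + 6y - 10 = (y − 1)(4y + 10).
So |(4y^2 + 6y - 7) − 3| = |y − 1|·|4y + 10|.
Assume first that |y − 1| < 1, so |y| < 2. Then |4y + 10| ≤ 4·2 + 10 = 18.
Hence |(4y^2 + 6y - 7) − 3| ≤ 18|y − 1| < ϵ provided |y − 1| < ϵ/18.
Choosing δ = min(1, ϵ/18) ensures both conditions, hence |(4y^2 + 6y - 7) − 3| < ϵ.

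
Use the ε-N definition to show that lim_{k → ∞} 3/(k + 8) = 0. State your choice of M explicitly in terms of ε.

Let ε > 0. For k ≥ 1, |3/(k + 8) − 0| = 3/(k + 8) ≤ 3/k.
We need 3/k < ε, i.e. k > 3/ε.
Take M = 3/ε. If k > M then |3/(k + 8)| ≤ 3/k < ε.

M = 3/ε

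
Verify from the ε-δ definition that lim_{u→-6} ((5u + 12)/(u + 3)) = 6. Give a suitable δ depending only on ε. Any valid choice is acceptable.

Fix ε > 0. We want δ > 0 with 0 < |u + 6| < δ ⇒ |(5u + 12)/(u + 3) − 6| < ε.
Combining over a common denominator, (5u + 12)/(u + 3) − 6 = [(5u + 12)·(-3) − (-18)·(u + 3)] / [(-3)·(u + 3)] = 3(u + 6) / ((-3)(u + 3)).
So |(5u + 12)/(u + 3) − 6| = 3|u + 6| / (3·|u + 3|).
Restrict δ ≤ 3/2. Then |u + 6| < 3/2 gives |u + 3| = |(u + 6) + (-3)| ≥ 3 − 3/2 = 3/2.
Hence |(5u + 12)/(u + 3) − 6| < 3|u + 6|/(3·(3/2)) = (2/3)|u + 6|, which is < ε once |u + 6| < (3/2)ε.
Take δ = min(3/2, (3/2)ε). Then 0 < |u + 6| < δ forces both bounds, so |(5u + 12)/(u + 3) − 6| < ε.

δ = min(3/2, (3/2)ε)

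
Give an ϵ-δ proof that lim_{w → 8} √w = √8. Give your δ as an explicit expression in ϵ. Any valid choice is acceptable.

δ = min(8, √8·ϵ)

Fix ϵ > 0. We want δ > 0 such that 0 < |w − 8| < δ implies |√w − √8| < ϵ.
Rationalise: √w − √8 = (w − 8)/(√w + √8), so |√w − √8| = |w − 8|/(√w + √8).
Restrict δ ≤ 8 so that |w − 8| < 8 forces w > 0, and then √w + √8 > √8.
Hence |√w − √8| < |w − 8|/√8, which is < ϵ once |w − 8| < √8·ϵ.
Take δ = min(8, √8·ϵ). If 0 < |w − 8| < δ then w > 0 and |√w − √8| < |w − 8|/√8 < ϵ.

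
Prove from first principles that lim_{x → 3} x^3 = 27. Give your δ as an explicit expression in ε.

δ = min(2, ε/49)

Suppose ε > 0. We seek δ > 0 with 0 < |x − 3| < δ ⇒ |x^3 − 27| < ε.
Factor: x^3 − 27 = (x − 3)(x^2 + 3x + 9), so |x^3 − 27| = |x − 3|·|x^2 + 3x + 9|.
Restrict δ ≤ 2. Then |x − 3| < 2 gives |x| < 5, so by the triangle inequality |x^2 + 3x + 9| ≤ 5^2 + 3·5 + 9 = 49.
Hence |x^3 − 27| ≤ 49|x − 3|, which is < ε once |x − 3| < ε/49.
Take δ = min(2, ε/49). If 0 < |x − 3| < δ then both bounds hold and |x^3 − 27| ≤ 49|x − 3| < 49·(ε/49) = ε.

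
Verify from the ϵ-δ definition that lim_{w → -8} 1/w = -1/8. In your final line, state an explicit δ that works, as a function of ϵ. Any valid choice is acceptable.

δ = min(4, 32ϵ)

Let ϵ > 0 be given. We seek δ > 0 such that 0 < |w + 8| < δ implies |1/w + 1/8| < ϵ.
|1/w + 1/8| = |-8 − w|/(8·|w|) = |w + 8|/(8|w|).
Restrict δ ≤ 4. Then |w + 8| < 4 gives |w| > 4, so 8|w| > 32.
Then |1/w + 1/8| < |w + 8|/32, which is < ϵ when |w + 8| < 32ϵ.
Take δ = min(4, 32ϵ). Then 0 < |w + 8| < δ gives both |w + 8| < 4 and |w + 8| < 32ϵ, so |1/w + 1/8| < ϵ.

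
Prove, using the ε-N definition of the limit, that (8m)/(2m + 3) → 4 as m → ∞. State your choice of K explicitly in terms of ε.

Let ε > 0 be given. For m ≥ 1, |(8m)/(2m + 3) − 4| = |-24|/(2(2m + 3)) = 24/(2(2m + 3)).
Since 2m + 3 ≥ 2m for m ≥ 1, this is ≤ 24/(2·2m) = 6/m.
So |(8m)/(2m + 3) − 4| < ε whenever m > 6/ε.
Take K = 6/ε. If m > K then |(8m)/(2m + 3) − 4| ≤ 6/m < ε.

K = 6/ε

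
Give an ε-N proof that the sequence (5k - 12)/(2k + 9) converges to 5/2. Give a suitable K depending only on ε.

Suppose ε > 0. For k ≥ 1, |(5k - 12)/(2k + 9) − (5/2)| = |-69|/(2(2k + 9)) = 69/(2(2k + 9)).
Since 2k + 9 ≥ 2k for k ≥ 1, this is ≤ 69/(2·2k) = (69/4)/k.
So |(5k - 12)/(2k + 9) − (5/2)| < ε whenever k > (69/4)/ε.
Take K = (69/4)/ε. If k > K then |(5k - 12)/(2k + 9) − (5/2)| ≤ (69/4)/k < ε.

K = (69/4)/ε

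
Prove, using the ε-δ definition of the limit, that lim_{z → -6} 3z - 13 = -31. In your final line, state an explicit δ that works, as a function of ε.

Suppose ε > 0. We need δ > 0 so that 0 < |z + 6| < δ implies |(3z - 13) + 31| < ε.
|(3z - 13) + 31| = |3z + 18| = 3|z + 6|.
Thus it suffices that |z + 6| < ε/3.
Take δ = ε/3. If 0 < |z + 6| < δ then |(3z - 13) + 31| = 3|z + 6| < 3·(ε/3) = ε.

δ = ε/3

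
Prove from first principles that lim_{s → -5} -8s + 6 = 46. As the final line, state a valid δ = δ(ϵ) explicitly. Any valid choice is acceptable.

δ = ϵ/8

Let ϵ > 0. We need δ > 0 so that 0 < |s + 5| < δ implies |(-8s + 6) − 46| < ϵ.
|(-8s + 6) − 46| = |-8s - 40| = 8|s + 5|.
So 8|s + 5| < ϵ exactly when |s + 5| < ϵ/8.
Choosing δ = ϵ/8 gives |(-8s + 6) − 46| = 8|s + 5| < ϵ whenever |s + 5| < δ.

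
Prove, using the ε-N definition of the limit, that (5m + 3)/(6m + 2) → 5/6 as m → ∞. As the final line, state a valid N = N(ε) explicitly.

N = (2/9)/ε

Let ε > 0. For m ≥ 1, |(5m + 3)/(6m + 2) − (5/6)| = |8|/(6(6m + 2)) = 8/(6(6m + 2)).
Since 6m + 2 ≥ 6m for m ≥ 1, this is ≤ 8/(6·6m) = (2/9)/m.
So |(5m + 3)/(6m + 2) − (5/6)| < ε whenever m > (2/9)/ε.
Take N = (2/9)/ε. If m > N then |(5m + 3)/(6m + 2) − (5/6)| ≤ (2/9)/m < ε.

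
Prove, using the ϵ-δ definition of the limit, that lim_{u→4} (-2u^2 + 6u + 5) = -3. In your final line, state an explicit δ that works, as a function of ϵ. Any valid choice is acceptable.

δ = min(2, ϵ/14)

Fix ϵ > 0. We want δ > 0 such that 0 < |u − 4| < δ implies |(-2u^2 + 6u + 5) + 3| < ϵ.
(-2u^2 + 6u + 5) + 3 = -2u^2 + 6u + 8 = (u − 4)(-2u - 2).
So |(-2u^2 + 6u + 5) + 3| = |u − 4|·|-2u - 2|.
Require δ ≤ 2. Then |u − 4| < 2 gives |u| < 6, and by the triangle inequality |-2u - 2| ≤ 2·6 + 2 = 14.
Hence |(-2u^2 + 6u + 5) + 3| ≤ 14|u − 4| < ϵ provided |u − 4| < ϵ/14.
Take δ = min(2, ϵ/14). Then 0 < |u − 4| < δ gives both |u − 4| < 2 and |u − 4| < ϵ/14, so |(-2u^2 + 6u + 5) + 3| < ϵ.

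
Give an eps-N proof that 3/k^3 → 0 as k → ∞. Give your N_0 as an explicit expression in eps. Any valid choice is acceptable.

Let eps > 0. For k ≥ 1, |3/k^3 − 0| = 3/k^3.
3/k^3 < eps ⇔ k^3 > 3/eps ⇔ k > (3/eps)^{1/3}.
Take N_0 = (3/eps)^{1/3}. Then k > N_0 implies 3/k^3 < eps.

N_0 = (3/eps)^{1/3}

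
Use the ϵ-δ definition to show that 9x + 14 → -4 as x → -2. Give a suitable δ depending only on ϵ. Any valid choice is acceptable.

δ = ϵ/9

Let ϵ > 0. We need δ > 0 so that 0 < |x + 2| < δ implies |(9x + 14) + 4| < ϵ.
Since (9x + 14) + 4 = 9(x + 2), we have |(9x + 14) + 4| = 9|x + 2|.
So 9|x + 2| < ϵ exactly when |x + 2| < ϵ/9.
Take δ = ϵ/9. If 0 < |x + 2| < δ then |(9x + 14) + 4| = 9|x + 2| < 9·(ϵ/9) = ϵ.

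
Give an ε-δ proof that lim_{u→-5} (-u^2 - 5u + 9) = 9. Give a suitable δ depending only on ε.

δ = min(2, ε/7)

Suppose ε > 0. We want δ > 0 such that 0 < |u + 5| < δ implies |(-u^2 - 5u + 9) − 9| < ε.
(-u^2 - 5u + 9) − 9 = -u^2 - 5u = (u + 5)(-u).
So |(-u^2 - 5u + 9) − 9| = |u + 5|·|-u|.
Assume first that |u + 5| < 2, so |u| < 7. Then |-u| ≤ 7 = 7.
Hence |(-u^2 - 5u + 9) − 9| ≤ 7|u + 5| < ε provided |u + 5| < ε/7.
Take δ = min(2, ε/7). Then 0 < |u + 5| < δ gives both |u + 5| < 2 and |u + 5| < ε/7, so |(-u^2 - 5u + 9) − 9| < ε.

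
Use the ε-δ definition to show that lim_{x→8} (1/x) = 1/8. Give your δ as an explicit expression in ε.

Let ε > 0. We seek δ > 0 such that 0 < |x − 8| < δ implies |1/x − (1/8)| < ε.
|1/x − (1/8)| = |8 − x|/(8·|x|) = |x − 8|/(8|x|).
Require δ ≤ 4 so that |x| > 8 − 4 = 4, hence 8|x| > 32.
Then |1/x − (1/8)| < |x − 8|/32, which is < ε when |x − 8| < 32ε.
Take δ = min(4, 32ε). Then 0 < |x − 8| < δ gives both |x − 8| < 4 and |x − 8| < 32ε, so |1/x − (1/8)| < ε.

δ = min(4, 32ε)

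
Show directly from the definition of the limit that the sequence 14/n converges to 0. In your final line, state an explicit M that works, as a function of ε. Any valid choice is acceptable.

Let ε > 0 be given. For n ≥ 1, |14/n − 0| = 14/(n) ≤ 14/n.
We need 14/n < ε, i.e. n > 14/ε.
Take M = 14/ε. If n > M then |14/n| ≤ 14/n < ε.

M = 14/ε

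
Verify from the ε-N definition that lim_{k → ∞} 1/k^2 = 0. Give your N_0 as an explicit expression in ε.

N_0 = (1/ε)^{1/2}

Suppose ε > 0. For k ≥ 1, |1/k^2 − 0| = 1/k^2.
1/k^2 < ε ⇔ k^2 > 1/ε ⇔ k > (1/ε)^{1/2}.
Take N_0 = (1/ε)^{1/2}. Then k > N_0 implies 1/k^2 < ε.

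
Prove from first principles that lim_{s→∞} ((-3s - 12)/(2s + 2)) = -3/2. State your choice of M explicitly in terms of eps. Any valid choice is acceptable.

M = (9/2)/eps

Fix eps > 0. We seek M > 0 such that s > M implies |(-3s - 12)/(2s + 2) + 3/2| < eps.
(-3s - 12)/(2s + 2) + 3/2 = (2(-3s - 12) − (-3)(2s + 2)) / (2(2s + 2)) = -18/(2(2s + 2)).
For s > 0 we have 2s + 2 > 2s, so |(-3s - 12)/(2s + 2) + 3/2| = 18/(2(2s + 2)) < 18/(2·2s) = (9/2)/s.
Thus |(-3s - 12)/(2s + 2) + 3/2| < eps whenever s > (9/2)/eps.
Take M = (9/2)/eps. If s > M then |(-3s - 12)/(2s + 2) + 3/2| < (9/2)/s < eps.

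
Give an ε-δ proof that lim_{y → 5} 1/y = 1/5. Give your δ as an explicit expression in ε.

Suppose ε > 0. We seek δ > 0 such that 0 < |y − 5| < δ implies |1/y − (1/5)| < ε.
|1/y − (1/5)| = |5 − y|/(5·|y|) = |y − 5|/(5|y|).
Restrict δ ≤ 5/2. Then |y − 5| < 5/2 gives |y| > 5/2, so 5|y| > 25/2.
Then |1/y − (1/5)| < |y − 5|/(25/2), which is < ε when |y − 5| < (25/2)ε.
Take δ = min(5/2, (25/2)ε). Then 0 < |y − 5| < δ gives both |y − 5| < 5/2 and |y − 5| < (25/2)ε, so |1/y − (1/5)| < ε.

δ = min(5/2, (25/2)ε)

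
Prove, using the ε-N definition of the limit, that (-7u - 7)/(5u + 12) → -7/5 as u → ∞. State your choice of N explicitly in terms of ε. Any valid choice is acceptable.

N = (49/25)/ε

Let ε > 0. We seek N > 0 such that u > N implies |(-7u - 7)/(5u + 12) + 7/5| < ε.
(-7u - 7)/(5u + 12) + 7/5 = (5(-7u - 7) − (-7)(5u + 12)) / (5(5u + 12)) = 49/(5(5u + 12)).
For u > 0 we have 5u + 12 > 5u, so |(-7u - 7)/(5u + 12) + 7/5| = 49/(5(5u + 12)) < 49/(5·5u) = (49/25)/u.
Thus |(-7u - 7)/(5u + 12) + 7/5| < ε whenever u > (49/25)/ε.
Take N = (49/25)/ε. If u > N then |(-7u - 7)/(5u + 12) + 7/5| < (49/25)/u < ε.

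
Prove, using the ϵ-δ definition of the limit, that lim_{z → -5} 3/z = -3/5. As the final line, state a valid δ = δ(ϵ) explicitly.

δ = min(5/2, (25/6)ϵ)

Let ϵ > 0. We seek δ > 0 such that 0 < |z + 5| < δ implies |3/z + 3/5| < ϵ.
|3/z + 3/5| = 3·|-5 − z|/(5·|z|) = 3|z + 5|/(5|z|).
Restrict δ ≤ 5/2. Then |z + 5| < 5/2 gives |z| > 5/2, so 5|z| > 25/2.
Then |3/z + 3/5| < 3|z + 5|/(25/2), which is < ϵ when |z + 5| < (25/6)ϵ.
Take δ = min(5/2, (25/6)ϵ). Then 0 < |z + 5| < δ gives both |z + 5| < 5/2 and |z + 5| < (25/6)ϵ, so |3/z + 3/5| < ϵ.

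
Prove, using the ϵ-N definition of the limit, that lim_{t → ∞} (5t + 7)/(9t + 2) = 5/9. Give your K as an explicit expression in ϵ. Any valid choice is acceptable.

Suppose ϵ > 0. We seek K > 0 such that t > K implies |(5t + 7)/(9t + 2) − (5/9)| < ϵ.
(5t + 7)/(9t + 2) − (5/9) = (9(5t + 7) − 5(9t + 2)) / (9(9t + 2)) = 53/(9(9t + 2)).
For t > 0 we have 9t + 2 > 9t, so |(5t + 7)/(9t + 2) − (5/9)| = 53/(9(9t + 2)) < 53/(9·9t) = (53/81)/t.
Thus |(5t + 7)/(9t + 2) − (5/9)| < ϵ whenever t > (53/81)/ϵ.
Take K = (53/81)/ϵ. If t > K then |(5t + 7)/(9t + 2) − (5/9)| < (53/81)/t < ϵ.

K = (53/81)/ϵ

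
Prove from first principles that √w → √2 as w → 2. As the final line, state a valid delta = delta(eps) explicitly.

delta = min(2, √2·eps)

Let eps > 0. We want delta > 0 such that 0 < |w − 2| < delta implies |√w − √2| < eps.
Rationalise: √w − √2 = (w − 2)/(√w + √2), so |√w − √2| = |w − 2|/(√w + √2).
Restrict delta ≤ 2 so that |w − 2| < 2 forces w > 0, and then √w + √2 > √2.
Hence |√w − √2| < |w − 2|/√2, which is < eps once |w − 2| < √2·eps.
Take delta = min(2, √2·eps). If 0 < |w − 2| < delta then w > 0 and |√w − √2| < |w − 2|/√2 < eps.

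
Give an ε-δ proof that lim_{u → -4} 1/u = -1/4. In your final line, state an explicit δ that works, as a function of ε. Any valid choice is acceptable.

δ = min(2, 8ε)

Let ε > 0 be given. We seek δ > 0 such that 0 < |u + 4| < δ implies |1/u + 1/4| < ε.
|1/u + 1/4| = |-4 − u|/(4·|u|) = |u + 4|/(4|u|).
Require δ ≤ 2 so that |u| > 4 − 2 = 2, hence 4|u| > 8.
Then |1/u + 1/4| < |u + 4|/8, which is < ε when |u + 4| < 8ε.
Take δ = min(2, 8ε). Then 0 < |u + 4| < δ gives both |u + 4| < 2 and |u + 4| < 8ε, so |1/u + 1/4| < ε.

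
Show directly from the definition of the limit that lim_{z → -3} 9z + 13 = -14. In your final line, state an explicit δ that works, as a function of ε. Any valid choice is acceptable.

δ = ε/9

Let ε > 0 be given. We need δ > 0 so that 0 < |z + 3| < δ implies |(9z + 13) + 14| < ε.
Since (9z + 13) + 14 = 9(z + 3), we have |(9z + 13) + 14| = 9|z + 3|.
Thus it suffices that |z + 3| < ε/9.
Choosing δ = ε/9 gives |(9z + 13) + 14| = 9|z + 3| < ε whenever |z + 3| < δ.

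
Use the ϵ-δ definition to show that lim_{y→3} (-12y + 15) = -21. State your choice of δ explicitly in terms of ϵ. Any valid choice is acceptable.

Let ϵ > 0 be given. We need δ > 0 so that 0 < |y − 3| < δ implies |(-12y + 15) + 21| < ϵ.
|(-12y + 15) + 21| = |-12y + 36| = 12|y − 3|.
Thus it suffices that |y − 3| < ϵ/12.
Choosing δ = ϵ/12 gives |(-12y + 15) + 21| = 12|y − 3| < ϵ whenever |y − 3| < δ.

δ = ϵ/12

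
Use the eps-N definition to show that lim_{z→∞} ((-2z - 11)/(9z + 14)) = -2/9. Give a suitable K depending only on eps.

Let eps > 0. We seek K > 0 such that z > K implies |(-2z - 11)/(9z + 14) + 2/9| < eps.
(-2z - 11)/(9z + 14) + 2/9 = (9(-2z - 11) − (-2)(9z + 14)) / (9(9z + 14)) = -71/(9(9z + 14)).
For z > 0 we have 9z + 14 > 9z, so |(-2z - 11)/(9z + 14) + 2/9| = 71/(9(9z + 14)) < 71/(9·9z) = (71/81)/z.
Thus |(-2z - 11)/(9z + 14) + 2/9| < eps whenever z > (71/81)/eps.
Take K = (71/81)/eps. If z > K then |(-2z - 11)/(9z + 14) + 2/9| < (71/81)/z < eps.

K = (71/81)/eps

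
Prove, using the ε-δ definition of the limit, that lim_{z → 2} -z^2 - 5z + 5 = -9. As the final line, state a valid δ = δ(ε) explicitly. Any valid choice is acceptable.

Let ε > 0 be given. We want δ > 0 such that 0 < |z − 2| < δ implies |(-z^2 - 5z + 5) + 9| < ε.
(-z^2 - 5z + 5) + 9 = -z^2 - 5z + 14 = (z − 2)(-z - 7).
So |(-z^2 - 5z + 5) + 9| = |z − 2|·|-z - 7|.
Assume first that |z − 2| < 1, so |z| < 3. Then |-z - 7| ≤ 3 + 7 = 10.
Hence |(-z^2 - 5z + 5) + 9| ≤ 10|z − 2| < ε provided |z − 2| < ε/10.
Choosing δ = min(1, ε/10) ensures both conditions, hence |(-z^2 - 5z + 5) + 9| < ε.

δ = min(1, ε/10)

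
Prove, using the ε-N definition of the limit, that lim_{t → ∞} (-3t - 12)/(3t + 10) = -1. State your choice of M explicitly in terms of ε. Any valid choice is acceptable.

Suppose ε > 0. We seek M > 0 such that t > M implies |(-3t - 12)/(3t + 10) + 1| < ε.
(-3t - 12)/(3t + 10) + 1 = (3(-3t - 12) − (-3)(3t + 10)) / (3(3t + 10)) = -6/(3(3t + 10)).
For t > 0 we have 3t + 10 > 3t, so |(-3t - 12)/(3t + 10) + 1| = 6/(3(3t + 10)) < 6/(3·3t) = (2/3)/t.
Thus |(-3t - 12)/(3t + 10) + 1| < ε whenever t > (2/3)/ε.
Take M = (2/3)/ε. If t > M then |(-3t - 12)/(3t + 10) + 1| < (2/3)/t < ε.

M = (2/3)/ε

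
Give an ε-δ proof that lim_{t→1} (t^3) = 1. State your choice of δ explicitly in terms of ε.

δ = min(1, ε/7)

Let ε > 0. We seek δ > 0 with 0 < |t − 1| < δ ⇒ |t^3 − 1| < ε.
Factor: t^3 − 1 = (t − 1)(t^2 + t + 1), so |t^3 − 1| = |t − 1|·|t^2 + t + 1|.
Impose δ ≤ 1 so that |t| < 2; then |t^2 + t + 1| ≤ 7.
Hence |t^3 − 1| ≤ 7|t − 1|, which is < ε once |t − 1| < ε/7.
Take δ = min(1, ε/7). If 0 < |t − 1| < δ then both bounds hold and |t^3 − 1| ≤ 7|t − 1| < 7·(ε/7) = ε.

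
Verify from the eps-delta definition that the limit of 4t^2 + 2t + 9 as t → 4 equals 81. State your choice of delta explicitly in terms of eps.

delta = min(2, eps/42)

Fix eps > 0. We want delta > 0 such that 0 < |t − 4| < delta implies |(4t^2 + 2t + 9) − 81| < eps.
(4t^2 + 2t + 9) − 81 = 4t^2 + 2t - 72 = (t − 4)(4t + 18).
So |(4t^2 + 2t + 9) − 81| = |t − 4|·|4t + 18|.
Assume first that |t − 4| < 2, so |t| < 6. Then |4t + 18| ≤ 4·6 + 18 = 42.
Hence |(4t^2 + 2t + 9) − 81| ≤ 42|t − 4| < eps provided |t − 4| < eps/42.
Choosing delta = min(2, eps/42) ensures both conditions, hence |(4t^2 + 2t + 9) − 81| < eps.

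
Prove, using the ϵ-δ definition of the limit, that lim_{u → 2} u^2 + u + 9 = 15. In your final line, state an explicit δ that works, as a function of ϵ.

Suppose ϵ > 0. We want δ > 0 such that 0 < |u − 2| < δ implies |(u^2 + u + 9) − 15| < ϵ.
(u^2 + u + 9) − 15 = u^2 + u - 6 = (u − 2)(u + 3).
So |(u^2 + u + 9) − 15| = |u − 2|·|u + 3|.
Require δ ≤ 2. Then |u − 2| < 2 gives |u| < 4, and by the triangle inequality |u + 3| ≤ 4 + 3 = 7.
Hence |(u^2 + u + 9) − 15| ≤ 7|u − 2| < ϵ provided |u − 2| < ϵ/7.
Take δ = min(2, ϵ/7). Then 0 < |u − 2| < δ gives both |u − 2| < 2 and |u − 2| < ϵ/7, so |(u^2 + u + 9) − 15| < ϵ.

δ = min(2, ϵ/7)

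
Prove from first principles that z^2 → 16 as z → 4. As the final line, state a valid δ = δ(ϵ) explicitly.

δ = min(1, ϵ/9)

Let ϵ > 0 be given. We seek δ > 0 with 0 < |z − 4| < δ ⇒ |z^2 − 16| < ϵ.
Factor: z^2 − 16 = (z − 4)(z + 4), so |z^2 − 16| = |z − 4|·|z + 4|.
Restrict δ ≤ 1. Then |z − 4| < 1 gives |z| < 5, so by the triangle inequality |z + 4| ≤ 5 + 4 = 9.
Hence |z^2 − 16| ≤ 9|z − 4|, which is < ϵ once |z − 4| < ϵ/9.
Take δ = min(1, ϵ/9). If 0 < |z − 4| < δ then both bounds hold and |z^2 − 16| ≤ 9|z − 4| < 9·(ϵ/9) = ϵ.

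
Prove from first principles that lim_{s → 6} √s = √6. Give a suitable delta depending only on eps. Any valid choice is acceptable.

Fix eps > 0. We want delta > 0 such that 0 < |s − 6| < delta implies |√s − √6| < eps.
Multiplying by the conjugate, |√s − √6| = |s − 6|/(√s + √6).
Restrict delta ≤ 6 so that |s − 6| < 6 forces s > 0, and then √s + √6 > √6.
Hence |√s − √6| < |s − 6|/√6, which is < eps once |s − 6| < √6·eps.
Take delta = min(6, √6·eps). If 0 < |s − 6| < delta then s > 0 and |√s − √6| < |s − 6|/√6 < eps.

delta = min(6, √6·eps)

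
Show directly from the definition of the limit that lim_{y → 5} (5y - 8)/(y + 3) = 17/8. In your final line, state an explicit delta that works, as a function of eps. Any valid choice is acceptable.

Fix eps > 0. We want delta > 0 with 0 < |y − 5| < delta ⇒ |(5y - 8)/(y + 3) − (17/8)| < eps.
Combining over a common denominator, (5y - 8)/(y + 3) − (17/8) = [(5y - 8)·8 − 17·(y + 3)] / [8·(y + 3)] = 23(y − 5) / (8(y + 3)).
So |(5y - 8)/(y + 3) − (17/8)| = 23|y − 5| / (8·|y + 3|).
Restrict delta ≤ 4. Then |y − 5| < 4 gives |y + 3| = |(y − 5) + 8| ≥ 8 − 4 = 4.
Hence |(5y - 8)/(y + 3) − (17/8)| < 23|y − 5|/(8·4) = (23/32)|y − 5|, which is < eps once |y − 5| < (32/23)eps.
Take delta = min(4, (32/23)eps). Then 0 < |y − 5| < delta forces both bounds, so |(5y - 8)/(y + 3) − (17/8)| < eps.

delta = min(4, (32/23)eps)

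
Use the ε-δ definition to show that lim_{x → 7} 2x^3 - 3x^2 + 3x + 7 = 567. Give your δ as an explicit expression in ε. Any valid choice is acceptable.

Let ε > 0. We want δ > 0 such that 0 < |x − 7| < δ implies |(2x^3 - 3x^2 + 3x + 7) − 567| < ε.
(2x^3 - 3x^2 + 3x + 7) − 567 = 2x^3 - 3x^2 + 3x - 560 = (x − 7)(2x^2 + 11x + 80).
So |(2x^3 - 3x^2 + 3x + 7) − 567| = |x − 7|·|2x^2 + 11x + 80|.
Assume first that |x − 7| < 1, so |x| < 8. Then |2x^2 + 11x + 80| ≤ 2·8^2 + 11·8 + 80 = 296.
Hence |(2x^3 - 3x^2 + 3x + 7) − 567| ≤ 296|x − 7| < ε provided |x − 7| < ε/296.
Take δ = min(1, ε/296). Then 0 < |x − 7| < δ gives both |x − 7| < 1 and |x − 7| < ε/296, so |(2x^3 - 3x^2 + 3x + 7) − 567| < ε.

δ = min(1, ε/296)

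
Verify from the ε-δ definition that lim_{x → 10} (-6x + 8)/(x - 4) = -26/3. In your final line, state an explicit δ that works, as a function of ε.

Let ε > 0 be given. We want δ > 0 with 0 < |x − 10| < δ ⇒ |(-6x + 8)/(x - 4) + 26/3| < ε.
Combining over a common denominator, (-6x + 8)/(x - 4) + 26/3 = [(-6x + 8)·6 − (-52)·(x - 4)] / [6·(x - 4)] = 16(x − 10) / (6(x - 4)).
So |(-6x + 8)/(x - 4) + 26/3| = 16|x − 10| / (6·|x − 4|).
Require δ ≤ 3, so |x − 4| ≥ |6| − |x − 10| > 6 − 3 = 3.
Hence |(-6x + 8)/(x - 4) + 26/3| < 16|x − 10|/(6·3) = (8/9)|x − 10|, which is < ε once |x − 10| < (9/8)ε.
Take δ = min(3, (9/8)ε). Then 0 < |x − 10| < δ forces both bounds, so |(-6x + 8)/(x - 4) + 26/3| < ε.

δ = min(3, (9/8)ε)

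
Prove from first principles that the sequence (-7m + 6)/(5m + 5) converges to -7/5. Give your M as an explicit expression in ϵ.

Fix ϵ > 0. For m ≥ 1, |(-7m + 6)/(5m + 5) + 7/5| = |65|/(5(5m + 5)) = 65/(5(5m + 5)).
Since 5m + 5 ≥ 5m for m ≥ 1, this is ≤ 65/(5·5m) = (13/5)/m.
So |(-7m + 6)/(5m + 5) + 7/5| < ϵ whenever m > (13/5)/ϵ.
Take M = (13/5)/ϵ. If m > M then |(-7m + 6)/(5m + 5) + 7/5| ≤ (13/5)/m < ϵ.

M = (13/5)/ϵ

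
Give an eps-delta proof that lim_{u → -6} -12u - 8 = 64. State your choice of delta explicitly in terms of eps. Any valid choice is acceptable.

delta = eps/12

Let eps > 0. We need delta > 0 so that 0 < |u + 6| < delta implies |(-12u - 8) − 64| < eps.
|(-12u - 8) − 64| = |-12u - 72| = 12|u + 6|.
So 12|u + 6| < eps exactly when |u + 6| < eps/12.
Choosing delta = eps/12 gives |(-12u - 8) − 64| = 12|u + 6| < eps whenever |u + 6| < delta.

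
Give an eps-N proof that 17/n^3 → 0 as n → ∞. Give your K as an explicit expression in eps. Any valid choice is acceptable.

K = (17/eps)^{1/3}

Let eps > 0. For n ≥ 1, |17/n^3 − 0| = 17/n^3.
17/n^3 < eps ⇔ n^3 > 17/eps ⇔ n > (17/eps)^{1/3}.
Take K = (17/eps)^{1/3}. Then n > K implies 17/n^3 < eps.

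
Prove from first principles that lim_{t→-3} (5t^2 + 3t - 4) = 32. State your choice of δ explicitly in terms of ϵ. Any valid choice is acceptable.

δ = min(1, ϵ/32)

Fix ϵ > 0. We want δ > 0 such that 0 < |t + 3| < δ implies |(5t^2 + 3t - 4) − 32| < ϵ.
(5t^2 + 3t - 4) − 32 = 5t^2 + 3t - 36 = (t + 3)(5t - 12).
So |(5t^2 + 3t - 4) − 32| = |t + 3|·|5t - 12|.
Require δ ≤ 1. Then |t + 3| < 1 gives |t| < 4, and by the triangle inequality |5t - 12| ≤ 5·4 + 12 = 32.
Hence |(5t^2 + 3t - 4) − 32| ≤ 32|t + 3| < ϵ provided |t + 3| < ϵ/32.
Choosing δ = min(1, ϵ/32) ensures both conditions, hence |(5t^2 + 3t - 4) − 32| < ϵ.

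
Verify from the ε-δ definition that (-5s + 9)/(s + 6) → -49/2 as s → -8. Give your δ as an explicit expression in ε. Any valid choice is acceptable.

Fix ε > 0. We want δ > 0 with 0 < |s + 8| < δ ⇒ |(-5s + 9)/(s + 6) + 49/2| < ε.
Combining over a common denominator, (-5s + 9)/(s + 6) + 49/2 = [(-5s + 9)·(-2) − 49·(s + 6)] / [(-2)·(s + 6)] = -39(s + 8) / ((-2)(s + 6)).
So |(-5s + 9)/(s + 6) + 49/2| = 39|s + 8| / (2·|s + 6|).
Restrict δ ≤ 1. Then |s + 8| < 1 gives |s + 6| = |(s + 8) + (-2)| ≥ 2 − 1 = 1.
Hence |(-5s + 9)/(s + 6) + 49/2| < 39|s + 8|/(2·1) = (39/2)|s + 8|, which is < ε once |s + 8| < (2/39)ε.
Take δ = min(1, (2/39)ε). Then 0 < |s + 8| < δ forces both bounds, so |(-5s + 9)/(s + 6) + 49/2| < ε.

δ = min(1, (2/39)ε)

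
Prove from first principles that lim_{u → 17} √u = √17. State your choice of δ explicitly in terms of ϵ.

δ = min(17, √17·ϵ)

Suppose ϵ > 0. We want δ > 0 such that 0 < |u − 17| < δ implies |√u − √17| < ϵ.
Multiplying by the conjugate, |√u − √17| = |u − 17|/(√u + √17).
Restrict δ ≤ 17 so that |u − 17| < 17 forces u > 0, and then √u + √17 > √17.
Hence |√u − √17| < |u − 17|/√17, which is < ϵ once |u − 17| < √17·ϵ.
Take δ = min(17, √17·ϵ). If 0 < |u − 17| < δ then u > 0 and |√u − √17| < |u − 17|/√17 < ϵ.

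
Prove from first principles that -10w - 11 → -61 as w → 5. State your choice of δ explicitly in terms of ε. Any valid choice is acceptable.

δ = ε/10

Fix ε > 0. We need δ > 0 so that 0 < |w − 5| < δ implies |(-10w - 11) + 61| < ε.
|(-10w - 11) + 61| = |-10w + 50| = 10|w − 5|.
Thus it suffices that |w − 5| < ε/10.
Take δ = ε/10. If 0 < |w − 5| < δ then |(-10w - 11) + 61| = 10|w − 5| < 10·(ε/10) = ε.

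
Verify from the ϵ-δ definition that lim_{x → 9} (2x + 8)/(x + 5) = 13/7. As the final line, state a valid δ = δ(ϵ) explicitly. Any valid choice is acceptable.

δ = min(7, 49ϵ)

Let ϵ > 0. We want δ > 0 with 0 < |x − 9| < δ ⇒ |(2x + 8)/(x + 5) − (13/7)| < ϵ.
Combining over a common denominator, (2x + 8)/(x + 5) − (13/7) = [(2x + 8)·14 − 26·(x + 5)] / [14·(x + 5)] = 2(x − 9) / (14(x + 5)).
So |(2x + 8)/(x + 5) − (13/7)| = 2|x − 9| / (14·|x + 5|).
Require δ ≤ 7, so |x + 5| ≥ |14| − |x − 9| > 14 − 7 = 7.
Hence |(2x + 8)/(x + 5) − (13/7)| < 2|x − 9|/(14·7) = (1/49)|x − 9|, which is < ϵ once |x − 9| < 49ϵ.
Take δ = min(7, 49ϵ). Then 0 < |x − 9| < δ forces both bounds, so |(2x + 8)/(x + 5) − (13/7)| < ϵ.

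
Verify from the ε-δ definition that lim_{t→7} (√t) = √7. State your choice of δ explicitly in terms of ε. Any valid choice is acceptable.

δ = min(7, √7·ε)

Let ε > 0 be given. We want δ > 0 such that 0 < |t − 7| < δ implies |√t − √7| < ε.
Rationalise: √t − √7 = (t − 7)/(√t + √7), so |√t − √7| = |t − 7|/(√t + √7).
Restrict δ ≤ 7 so that |t − 7| < 7 forces t > 0, and then √t + √7 > √7.
Hence |√t − √7| < |t − 7|/√7, which is < ε once |t − 7| < √7·ε.
Take δ = min(7, √7·ε). If 0 < |t − 7| < δ then t > 0 and |√t − √7| < |t − 7|/√7 < ε.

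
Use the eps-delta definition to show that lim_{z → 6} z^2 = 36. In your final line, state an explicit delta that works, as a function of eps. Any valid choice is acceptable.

Fix eps > 0. We seek delta > 0 with 0 < |z − 6| < delta ⇒ |z^2 − 36| < eps.
Factor: z^2 − 36 = (z − 6)(z + 6), so |z^2 − 36| = |z − 6|·|z + 6|.
Impose delta ≤ 2 so that |z| < 8; then |z + 6| ≤ 14.
Hence |z^2 − 36| ≤ 14|z − 6|, which is < eps once |z − 6| < eps/14.
Take delta = min(2, eps/14). If 0 < |z − 6| < delta then both bounds hold and |z^2 − 36| ≤ 14|z − 6| < 14·(eps/14) = eps.

delta = min(2, eps/14)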